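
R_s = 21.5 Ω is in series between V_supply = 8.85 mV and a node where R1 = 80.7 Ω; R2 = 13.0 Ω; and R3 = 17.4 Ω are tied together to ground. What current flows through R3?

Parallel bank: R_p = 1/(1/80.7 + 1/13.0 + 1/17.4) = 6.813 Ω.
V_A = 8.85 × 6.813/28.31 = 2.130 mV.
I(R3) = V_A / R3 = 2.130/17.4 = 0.1224 mA.
(Check via current divider: I_total = 0.3126 mA; share G_k/ΣG = 0.3915 → same result.)

I ≈ 0.122 mA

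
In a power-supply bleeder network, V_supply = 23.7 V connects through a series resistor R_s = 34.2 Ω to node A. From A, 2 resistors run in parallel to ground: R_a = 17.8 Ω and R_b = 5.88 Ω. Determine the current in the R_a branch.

Parallel bank: R_p = 1/(1/17.8 + 1/5.88) = 4.420 Ω.
V_A by voltage divider: V_A = 23.7 × 4.420/(34.2 + 4.420) = 2.712 V.
Branch current I = V_A/R_a = 2.712/17.8 = 0.1524 A.

I ≈ 0.152 A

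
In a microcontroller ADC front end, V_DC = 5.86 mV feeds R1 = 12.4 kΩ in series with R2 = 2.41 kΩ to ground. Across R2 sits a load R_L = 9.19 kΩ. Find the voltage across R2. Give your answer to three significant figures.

V_out ≈ 0.782 mV

First combine the lower leg with the load: R2 ‖ R_L = 1.909 kΩ.
Now apply the divider: V_out = 5.86 × 0.1334 = 0.7819 mV.
(Unloaded it would be 0.954 mV; the load pulls it down.)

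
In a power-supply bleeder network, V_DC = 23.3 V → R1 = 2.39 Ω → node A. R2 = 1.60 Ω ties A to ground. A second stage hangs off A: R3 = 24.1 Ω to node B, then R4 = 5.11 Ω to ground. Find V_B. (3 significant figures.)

Node A sees R2 in parallel with the series input of stage 2, R3 + R4 = 29.21 Ω.
R2 ‖ (R3+R4) = 1.517 Ω.
First divider: V_A = V_DC · 1.517/(2.39 + 1.517) = 9.047 V.
V_B = V_A × 0.1749 = 1.583 V.

V_B ≈ 1.58 V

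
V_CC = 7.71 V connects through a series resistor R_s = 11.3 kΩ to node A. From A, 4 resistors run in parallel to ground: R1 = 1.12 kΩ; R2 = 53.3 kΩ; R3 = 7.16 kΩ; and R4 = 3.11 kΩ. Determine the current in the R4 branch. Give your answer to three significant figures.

Equivalent of the parallel group: R_p = 0.7284 kΩ.
V_A = 7.71 × 0.7284/12.03 = 0.4669 V.
I(R4) = V_A / R4 = 0.4669/3.11 = 0.1501 mA.

I ≈ 0.150 mA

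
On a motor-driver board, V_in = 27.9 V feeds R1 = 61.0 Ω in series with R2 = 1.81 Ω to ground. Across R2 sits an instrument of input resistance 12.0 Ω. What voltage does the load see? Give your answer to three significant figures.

The load sits in parallel with R2, giving an effective lower resistance R2' = R2·R_L/(R2+R_L) = 1.573 Ω.
Now apply the divider: V_out = 27.9 × 0.02514 = 0.7013 V.
(Unloaded it would be 0.804 V; the load pulls it down.)

V_out ≈ 0.701 V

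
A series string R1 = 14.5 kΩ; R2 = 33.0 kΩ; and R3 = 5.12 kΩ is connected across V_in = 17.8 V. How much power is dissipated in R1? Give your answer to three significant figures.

P ≈ 1.66 mW

The common current is I = 17.8/52.62 = 0.3383 mA.
P(R1) = I²·R1 = (0.3383)² × 14.5 = 1.659 mW.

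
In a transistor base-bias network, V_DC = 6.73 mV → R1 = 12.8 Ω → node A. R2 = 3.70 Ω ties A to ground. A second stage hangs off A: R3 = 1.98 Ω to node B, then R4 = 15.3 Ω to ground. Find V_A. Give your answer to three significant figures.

V_A ≈ 1.29 mV

The second stage (R3 + R4 = 17.28 Ω) loads node A in parallel with R2.
Effective lower resistance at A: R2 ‖ 17.28 = 3.047 Ω.
So V_A = 6.73 × 0.1923 = 1.294 mV.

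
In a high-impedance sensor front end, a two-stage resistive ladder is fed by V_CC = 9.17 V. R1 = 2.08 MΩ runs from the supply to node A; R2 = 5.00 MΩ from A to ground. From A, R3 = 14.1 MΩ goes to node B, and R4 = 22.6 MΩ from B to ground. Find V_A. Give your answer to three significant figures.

V_A ≈ 6.23 V

The second stage (R3 + R4 = 36.70 MΩ) loads node A in parallel with R2.
Effective lower resistance at A: R2 ‖ 36.70 = 4.400 MΩ.
V_A = 9.17 × 4.400/(2.08 + 4.400) = 6.227 V.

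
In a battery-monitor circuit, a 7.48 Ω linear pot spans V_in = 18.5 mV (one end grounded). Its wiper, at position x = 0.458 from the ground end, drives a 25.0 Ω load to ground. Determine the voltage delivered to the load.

The pot divides into 4.054 Ω above the wiper and 3.426 Ω below.
Lower segment in parallel with the load: 3.426 ‖ 25.0 = 3.013 Ω.
V_out = 18.5 × 3.013/(4.054 + 3.013) = 7.887 mV.

V_out ≈ 7.89 mV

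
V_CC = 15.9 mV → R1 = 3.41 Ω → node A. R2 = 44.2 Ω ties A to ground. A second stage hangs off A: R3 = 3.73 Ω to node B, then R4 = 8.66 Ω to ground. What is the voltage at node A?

Node A sees R2 in parallel with the series input of stage 2, R3 + R4 = 12.39 Ω.
R2 ‖ (R3+R4) = 9.677 Ω.
So V_A = 15.9 × 0.7394 = 11.76 mV.

V_A ≈ 11.8 mV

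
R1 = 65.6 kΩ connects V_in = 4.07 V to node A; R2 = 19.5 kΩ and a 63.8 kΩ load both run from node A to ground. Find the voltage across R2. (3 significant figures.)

V_out ≈ 0.755 V

R2 ‖ R_L = (19.5 × 63.8)/(19.5 + 63.8) = 14.94 kΩ.
Now apply the divider: V_out = 4.07 × 0.1854 = 0.7548 V.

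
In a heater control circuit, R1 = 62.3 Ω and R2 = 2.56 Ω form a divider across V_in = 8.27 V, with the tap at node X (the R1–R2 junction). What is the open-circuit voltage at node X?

With X open, the divider is unloaded: V_th = 8.27 × 2.56/64.86 = 0.3264 V.

V_th ≈ 0.326 V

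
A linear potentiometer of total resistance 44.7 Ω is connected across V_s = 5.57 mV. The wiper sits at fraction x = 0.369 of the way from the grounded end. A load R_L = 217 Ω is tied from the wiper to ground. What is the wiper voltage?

V_out ≈ 1.96 mV

Lower segment x·R_p = 16.49 Ω; upper segment (1−x)·R_p = 28.21 Ω.
Lower segment in parallel with the load: 16.49 ‖ 217 = 15.33 Ω.
V_out = 5.57 × 15.33/(28.21 + 15.33) = 1.961 mV.
(Unloaded: V_out = x·V_s = 2.06 mV.)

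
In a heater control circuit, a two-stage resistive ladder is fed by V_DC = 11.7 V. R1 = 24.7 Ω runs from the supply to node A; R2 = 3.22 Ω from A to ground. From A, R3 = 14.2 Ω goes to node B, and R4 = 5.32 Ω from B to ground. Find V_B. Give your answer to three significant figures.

The second stage (R3 + R4 = 19.52 Ω) loads node A in parallel with R2.
Effective lower resistance at A: R2 ‖ 19.52 = 2.764 Ω.
So V_A = 11.7 × 0.1006 = 1.178 V.
Then the unloaded second divider: V_B = V_A × R4/(R3+R4) = 1.178 × 0.2725 = 0.3209 V.

V_B ≈ 0.321 V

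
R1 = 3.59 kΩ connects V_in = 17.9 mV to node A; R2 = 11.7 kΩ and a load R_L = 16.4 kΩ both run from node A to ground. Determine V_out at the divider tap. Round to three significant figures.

The load sits in parallel with R2, giving an effective lower resistance R2' = R2·R_L/(R2+R_L) = 6.828 kΩ.
Then V_out = V_in · R2'/(R1 + R2') = 17.9 × 6.828/10.42 = 11.73 mV.
(Unloaded it would be 13.7 mV; the load pulls it down.)

V_out ≈ 11.7 mV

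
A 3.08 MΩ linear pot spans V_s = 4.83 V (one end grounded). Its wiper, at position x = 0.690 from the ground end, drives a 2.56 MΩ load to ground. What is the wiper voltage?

V_out ≈ 2.65 V

The pot divides into 0.9548 MΩ above the wiper and 2.125 MΩ below.
R_L loads the lower segment: effective lower R = 1.161 MΩ.
Loaded-divider output: V_out = 4.83 × 0.5488 = 2.651 V.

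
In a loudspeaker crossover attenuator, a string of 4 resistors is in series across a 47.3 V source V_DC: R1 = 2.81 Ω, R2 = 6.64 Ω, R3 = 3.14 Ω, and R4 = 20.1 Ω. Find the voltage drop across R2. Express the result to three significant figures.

Total series resistance ΣR = 2.81 + 6.64 + 3.14 + 20.1 = 32.69 Ω.
By the voltage-divider rule, V = 47.3 × 6.640/32.69 = 9.608 V.

V ≈ 9.61 V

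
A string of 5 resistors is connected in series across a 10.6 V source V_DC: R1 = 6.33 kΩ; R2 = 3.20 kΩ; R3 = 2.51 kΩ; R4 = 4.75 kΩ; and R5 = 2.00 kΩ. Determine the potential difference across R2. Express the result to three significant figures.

Series total: ΣR = 6.33 + 3.20 + 2.51 + 4.75 + 2.00 = 18.79 kΩ.
By the voltage-divider rule, V = 10.6 × 3.200/18.79 = 1.805 V.

V ≈ 1.81 V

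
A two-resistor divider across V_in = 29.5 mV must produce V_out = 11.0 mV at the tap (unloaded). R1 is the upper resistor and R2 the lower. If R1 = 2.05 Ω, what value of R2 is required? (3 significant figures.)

R2 ≈ 1.22 Ω

V_out/V_in = R2/(R1+R2) = 0.3729.
So R2 = R1 · V_out/(V_in − V_out) = 2.05 × 11.0/(29.5 − 11.0) = 2.05 × 0.5946 = 1.219 Ω.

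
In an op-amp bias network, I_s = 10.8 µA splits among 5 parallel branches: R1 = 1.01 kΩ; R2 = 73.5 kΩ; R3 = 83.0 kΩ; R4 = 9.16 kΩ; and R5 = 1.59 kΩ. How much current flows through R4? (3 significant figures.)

I ≈ 0.672 µA

Total conductance ΣG = 1/1.01 + 1/73.5 + 1/83.0 + 1/9.16 + 1/1.59 = 1.754 (units of 1/kΩ).
Current divider: I(R4) = I_s · G_k/ΣG = 10.8 × (0.1092/1.754) = 10.8 × 0.06225 = 0.6723 µA.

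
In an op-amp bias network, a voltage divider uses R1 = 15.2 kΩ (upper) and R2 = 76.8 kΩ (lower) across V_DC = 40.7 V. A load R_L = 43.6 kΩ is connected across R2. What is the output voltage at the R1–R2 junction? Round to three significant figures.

First combine the lower leg with the load: R2 ‖ R_L = 27.81 kΩ.
Voltage divider with the loaded lower leg: V_out = 40.7 × 27.81/(15.2 + 27.81) = 40.7 × 0.6466 = 26.32 V.

V_out ≈ 26.3 V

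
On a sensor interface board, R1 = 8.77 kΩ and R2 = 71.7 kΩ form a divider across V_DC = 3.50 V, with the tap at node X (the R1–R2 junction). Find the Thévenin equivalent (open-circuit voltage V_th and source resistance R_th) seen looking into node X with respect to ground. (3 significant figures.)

V_th ≈ 3.12 V, R_th ≈ 7.81 kΩ

Open-circuit (no load on X): V_th = V_DC · R2/(R1 + R2) = 3.50 × 71.7/(8.770 + 71.7) = 3.119 V.
With V_DC suppressed (replaced by a short), R_th = R1 ‖ R2 = (8.770 × 71.7)/(8.770 + 71.7) = 7.814 kΩ.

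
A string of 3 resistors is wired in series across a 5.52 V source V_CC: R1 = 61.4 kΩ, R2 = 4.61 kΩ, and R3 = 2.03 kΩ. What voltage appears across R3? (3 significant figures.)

V ≈ 0.165 V

Series total: ΣR = 61.4 + 4.61 + 2.03 = 68.04 kΩ.
Voltage divider: V = V_CC · (2.030 / 68.04) = 5.52 × 0.02984 = 0.1647 V.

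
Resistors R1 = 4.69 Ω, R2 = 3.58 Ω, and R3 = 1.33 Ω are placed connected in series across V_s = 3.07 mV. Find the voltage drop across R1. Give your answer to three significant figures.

V ≈ 1.50 mV

ΣR = 4.69 + 3.58 + 1.33 = 9.600 Ω.
V = V_s · R/ΣR = 3.07 × 0.4885 = 1.500 mV.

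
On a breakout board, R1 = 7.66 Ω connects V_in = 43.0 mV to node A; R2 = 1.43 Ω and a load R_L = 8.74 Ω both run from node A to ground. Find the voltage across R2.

V_out ≈ 5.94 mV

R2 ‖ R_L = (1.43 × 8.74)/(1.43 + 8.74) = 1.229 Ω.
Then V_out = V_in · R2'/(R1 + R2') = 43.0 × 1.229/8.889 = 5.945 mV.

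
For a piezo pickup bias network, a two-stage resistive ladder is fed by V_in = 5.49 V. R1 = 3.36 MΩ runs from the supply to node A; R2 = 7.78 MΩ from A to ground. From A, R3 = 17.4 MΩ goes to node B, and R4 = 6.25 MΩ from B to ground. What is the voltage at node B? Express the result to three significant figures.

V_B ≈ 0.922 V

Node A sees R2 in parallel with the series input of stage 2, R3 + R4 = 23.65 MΩ.
Effective lower resistance at A: R2 ‖ 23.65 = 5.854 MΩ.
So V_A = 5.49 × 0.6353 = 3.488 V.
V_B = V_A × 0.2643 = 0.9218 V.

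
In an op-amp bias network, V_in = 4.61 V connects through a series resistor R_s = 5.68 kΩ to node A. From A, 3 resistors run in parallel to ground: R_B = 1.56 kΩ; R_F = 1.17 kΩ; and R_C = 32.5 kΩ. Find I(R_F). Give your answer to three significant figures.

Combine the parallel branches: R_p = (1/1.56 + 1/1.17 + 1/32.5)⁻¹ = 0.6551 kΩ.
Node voltage V_A = V_in · R_p/(R_s + R_p) = 4.61 × 0.1034 = 0.4767 V.
I(R_F) = V_A / R_F = 0.4767/1.17 = 0.4074 mA.
(Equivalently: I_total = 0.7277 mA, then current-divider fraction G_k/ΣG = 0.5599.)

I ≈ 0.407 mA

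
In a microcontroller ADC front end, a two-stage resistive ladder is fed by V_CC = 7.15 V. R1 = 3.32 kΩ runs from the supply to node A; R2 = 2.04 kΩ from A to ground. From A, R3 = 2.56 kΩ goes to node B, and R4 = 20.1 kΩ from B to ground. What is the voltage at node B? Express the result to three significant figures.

V_B ≈ 2.29 V

The second stage (R3 + R4 = 22.66 kΩ) loads node A in parallel with R2.
Effective lower resistance at A: R2 ‖ 22.66 = 1.872 kΩ.
First divider: V_A = V_CC · 1.872/(3.32 + 1.872) = 2.578 V.
Then the unloaded second divider: V_B = V_A × R4/(R3+R4) = 2.578 × 0.8870 = 2.286 V.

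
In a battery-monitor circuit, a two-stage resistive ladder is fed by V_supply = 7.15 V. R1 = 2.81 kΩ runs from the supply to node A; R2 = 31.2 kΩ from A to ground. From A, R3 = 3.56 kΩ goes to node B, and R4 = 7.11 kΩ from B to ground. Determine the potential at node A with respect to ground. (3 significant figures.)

V_A ≈ 5.28 V

The second stage (R3 + R4 = 10.67 kΩ) loads node A in parallel with R2.
R2 ‖ (R3+R4) = 7.951 kΩ.
V_A = 7.15 × 7.951/(2.81 + 7.951) = 5.283 V.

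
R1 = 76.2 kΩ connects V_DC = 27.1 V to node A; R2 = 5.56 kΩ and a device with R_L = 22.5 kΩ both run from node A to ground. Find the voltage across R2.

R2 ‖ R_L = (5.56 × 22.5)/(5.56 + 22.5) = 4.458 kΩ.
Then V_out = V_DC · R2'/(R1 + R2') = 27.1 × 4.458/80.66 = 1.498 V.

V_out ≈ 1.50 V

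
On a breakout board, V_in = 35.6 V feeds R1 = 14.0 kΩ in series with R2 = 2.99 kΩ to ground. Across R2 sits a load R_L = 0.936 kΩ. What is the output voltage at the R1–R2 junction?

V_out ≈ 1.72 V

R2 ‖ R_L = (2.99 × 0.936)/(2.99 + 0.936) = 0.7128 kΩ.
Then V_out = V_in · R2'/(R1 + R2') = 35.6 × 0.7128/14.71 = 1.725 V.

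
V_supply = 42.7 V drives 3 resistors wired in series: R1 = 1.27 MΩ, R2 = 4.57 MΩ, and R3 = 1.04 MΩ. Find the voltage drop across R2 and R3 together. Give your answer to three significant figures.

Total series resistance ΣR = 1.27 + 4.57 + 1.04 = 6.880 MΩ.
R_{R2..R3} = 4.57 + 1.04 = 5.610 MΩ.
Voltage divider: V = V_supply · (5.610 / 6.880) = 42.7 × 0.8154 = 34.82 V.

V ≈ 34.8 V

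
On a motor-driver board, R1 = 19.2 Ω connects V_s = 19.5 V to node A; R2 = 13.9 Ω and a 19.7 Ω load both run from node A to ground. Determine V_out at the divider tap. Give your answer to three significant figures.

V_out ≈ 5.81 V

First combine the lower leg with the load: R2 ‖ R_L = 8.150 Ω.
Now apply the divider: V_out = 19.5 × 0.2980 = 5.811 V.
(Unloaded it would be 8.19 V; the load pulls it down.)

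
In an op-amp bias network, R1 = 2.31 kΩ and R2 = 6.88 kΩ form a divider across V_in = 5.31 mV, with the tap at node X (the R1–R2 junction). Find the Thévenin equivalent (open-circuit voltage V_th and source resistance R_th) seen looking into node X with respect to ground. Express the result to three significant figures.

V_th ≈ 3.98 mV, R_th ≈ 1.73 kΩ

Open-circuit (no load on X): V_th = V_in · R2/(R1 + R2) = 5.31 × 6.88/(2.310 + 6.88) = 3.975 mV.
Zeroing V_in shorts the top of R1 to ground, so R_th = R1 ‖ R2 = 1.729 kΩ.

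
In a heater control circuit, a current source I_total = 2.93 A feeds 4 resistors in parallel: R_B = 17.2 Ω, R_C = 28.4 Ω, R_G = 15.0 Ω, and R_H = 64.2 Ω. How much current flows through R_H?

I ≈ 0.260 A

ΣG = 1/17.2 + 1/28.4 + 1/15.0 + 1/64.2 = 0.1756.
R_H takes the fraction G_k/ΣG = 0.01558/0.1756 = 0.08871, so I = 2.93 × 0.08871 = 0.2599 A.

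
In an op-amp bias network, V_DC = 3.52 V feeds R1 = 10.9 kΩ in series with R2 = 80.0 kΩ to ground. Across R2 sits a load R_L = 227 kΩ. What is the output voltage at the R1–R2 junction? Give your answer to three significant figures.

V_out ≈ 2.97 V

The load sits in parallel with R2, giving an effective lower resistance R2' = R2·R_L/(R2+R_L) = 59.15 kΩ.
Now apply the divider: V_out = 3.52 × 0.8444 = 2.972 V.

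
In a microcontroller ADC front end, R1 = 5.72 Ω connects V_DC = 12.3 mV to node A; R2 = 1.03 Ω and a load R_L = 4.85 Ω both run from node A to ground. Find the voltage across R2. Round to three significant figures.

V_out ≈ 1.59 mV

First combine the lower leg with the load: R2 ‖ R_L = 0.8496 Ω.
Voltage divider with the loaded lower leg: V_out = 12.3 × 0.8496/(5.72 + 0.8496) = 12.3 × 0.1293 = 1.591 mV.
(Unloaded it would be 1.88 mV; the load pulls it down.)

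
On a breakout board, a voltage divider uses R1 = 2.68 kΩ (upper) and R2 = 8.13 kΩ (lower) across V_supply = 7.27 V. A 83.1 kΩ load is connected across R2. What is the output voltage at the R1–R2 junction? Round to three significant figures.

V_out ≈ 5.34 V

First combine the lower leg with the load: R2 ‖ R_L = 7.405 kΩ.
Now apply the divider: V_out = 7.27 × 0.7343 = 5.338 V.
(Unloaded it would be 5.47 V; the load pulls it down.)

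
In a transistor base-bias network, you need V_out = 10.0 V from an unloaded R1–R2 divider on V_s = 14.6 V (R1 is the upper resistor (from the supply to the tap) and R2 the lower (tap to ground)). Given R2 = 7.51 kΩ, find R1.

The divider ratio is R2/(R1+R2) = 10.0/14.6 = 0.6849.
R1 = R2·(1/k − 1) = 7.51 × 0.4600 = 3.455 kΩ.

R1 ≈ 3.45 kΩ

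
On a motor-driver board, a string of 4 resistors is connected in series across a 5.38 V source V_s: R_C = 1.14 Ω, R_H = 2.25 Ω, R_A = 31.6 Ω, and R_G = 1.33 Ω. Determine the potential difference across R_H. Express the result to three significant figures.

ΣR = 1.14 + 2.25 + 31.6 + 1.33 = 36.32 Ω.
V = V_s · R/ΣR = 5.38 × 0.06195 = 0.3333 V.

V ≈ 0.333 V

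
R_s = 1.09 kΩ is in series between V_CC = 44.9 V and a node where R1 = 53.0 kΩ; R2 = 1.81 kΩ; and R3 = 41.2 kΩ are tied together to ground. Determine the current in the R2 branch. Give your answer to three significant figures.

Parallel bank: R_p = 1/(1/53.0 + 1/1.81 + 1/41.2) = 1.679 kΩ.
V_A by voltage divider: V_A = 44.9 × 1.679/(1.09 + 1.679) = 27.22 V.
I(R2) = V_A / R2 = 27.22/1.81 = 15.04 mA.
(Check via current divider: I_total = 16.22 mA; share G_k/ΣG = 0.9276 → same result.)

I ≈ 15.0 mA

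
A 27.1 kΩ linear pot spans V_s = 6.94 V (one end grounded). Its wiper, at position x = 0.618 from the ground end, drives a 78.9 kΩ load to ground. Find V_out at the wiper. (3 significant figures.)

V_out ≈ 3.97 V

The pot divides into 10.35 kΩ above the wiper and 16.75 kΩ below.
(x·R_p) ‖ R_L = 13.82 kΩ.
V_out = 6.94 × 13.82/(10.35 + 13.82) = 3.967 V.
(Unloaded: V_out = x·V_s = 4.29 V.)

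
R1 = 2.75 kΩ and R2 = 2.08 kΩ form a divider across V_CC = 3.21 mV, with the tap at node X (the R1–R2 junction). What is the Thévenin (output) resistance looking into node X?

R_th ≈ 1.18 kΩ

With V_CC suppressed (replaced by a short), R_th = R1 ‖ R2 = (2.750 × 2.08)/(2.750 + 2.08) = 1.184 kΩ.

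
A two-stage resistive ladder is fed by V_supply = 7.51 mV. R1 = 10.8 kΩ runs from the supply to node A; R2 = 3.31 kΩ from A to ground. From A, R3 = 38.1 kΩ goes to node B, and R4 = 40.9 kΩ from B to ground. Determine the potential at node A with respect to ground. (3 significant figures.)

V_A ≈ 1.71 mV

Node A sees R2 in parallel with the series input of stage 2, R3 + R4 = 79.00 kΩ.
R2 ‖ (R3+R4) = 3.177 kΩ.
V_A = 7.51 × 3.177/(10.8 + 3.177) = 1.707 mV.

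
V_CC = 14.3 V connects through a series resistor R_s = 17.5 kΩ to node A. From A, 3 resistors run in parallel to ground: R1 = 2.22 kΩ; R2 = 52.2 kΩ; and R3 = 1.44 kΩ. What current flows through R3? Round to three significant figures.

Parallel bank: R_p = 1/(1/2.22 + 1/52.2 + 1/1.44) = 0.8591 kΩ.
V_A = 14.3 × 0.8591/18.36 = 0.6691 V.
Branch current I = V_A/R3 = 0.6691/1.44 = 0.4647 mA.
(Equivalently: I_total = 0.7789 mA, then current-divider fraction G_k/ΣG = 0.5966.)

I ≈ 0.465 mA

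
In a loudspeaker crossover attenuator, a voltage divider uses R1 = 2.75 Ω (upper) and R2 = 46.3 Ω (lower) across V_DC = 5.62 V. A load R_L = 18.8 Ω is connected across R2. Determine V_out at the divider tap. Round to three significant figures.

V_out ≈ 4.66 V

First combine the lower leg with the load: R2 ‖ R_L = 13.37 Ω.
Now apply the divider: V_out = 5.62 × 0.8294 = 4.661 V.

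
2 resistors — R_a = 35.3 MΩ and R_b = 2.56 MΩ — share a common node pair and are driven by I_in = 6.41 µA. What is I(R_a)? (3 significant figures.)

I ≈ 0.433 µA

For two parallel branches, I_k = I_in · (other R)/(sum of R).
So I = 6.41 × 2.56/37.86 = 0.4334 µA.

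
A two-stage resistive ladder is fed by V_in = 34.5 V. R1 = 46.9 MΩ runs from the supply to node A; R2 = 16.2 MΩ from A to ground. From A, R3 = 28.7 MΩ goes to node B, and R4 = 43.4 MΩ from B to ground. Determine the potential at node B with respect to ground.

V_B ≈ 4.57 V

Node A sees R2 in parallel with the series input of stage 2, R3 + R4 = 72.10 MΩ.
R2 ‖ (R3+R4) = 13.23 MΩ.
First divider: V_A = V_in · 13.23/(46.9 + 13.23) = 7.590 V.
Stage 2 is unloaded, so V_B = V_A · R4/(R3+R4) = 7.590 × 43.4/72.10 = 4.569 V.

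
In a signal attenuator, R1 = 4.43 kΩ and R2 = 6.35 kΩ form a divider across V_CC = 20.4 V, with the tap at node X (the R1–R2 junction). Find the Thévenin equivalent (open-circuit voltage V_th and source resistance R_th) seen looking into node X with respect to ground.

V_th ≈ 12.0 V, R_th ≈ 2.61 kΩ

V_th is the unloaded tap voltage: V_CC · R2/(R1+R2) = 20.4 × 0.5891 = 12.02 V.
With V_CC suppressed (replaced by a short), R_th = R1 ‖ R2 = (4.430 × 6.35)/(4.430 + 6.35) = 2.610 kΩ.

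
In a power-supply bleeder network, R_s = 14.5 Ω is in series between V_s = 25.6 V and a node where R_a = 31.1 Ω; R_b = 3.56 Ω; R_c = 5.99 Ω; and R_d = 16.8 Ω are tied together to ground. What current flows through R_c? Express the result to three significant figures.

Combine the parallel branches: R_p = (1/31.1 + 1/3.56 + 1/5.99 + 1/16.8)⁻¹ = 1.853 Ω.
V_A = 25.6 × 1.853/16.35 = 2.901 V.
I(R_c) = V_A / R_c = 2.901/5.99 = 0.4844 A.
(Equivalently: I_total = 1.565 A, then current-divider fraction G_k/ΣG = 0.3094.)

I ≈ 0.484 A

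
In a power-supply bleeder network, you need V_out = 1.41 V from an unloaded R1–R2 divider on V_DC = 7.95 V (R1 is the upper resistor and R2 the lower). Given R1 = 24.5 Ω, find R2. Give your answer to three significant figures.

R2 ≈ 5.28 Ω

Required fraction k = V_out/V_DC = 0.1774.
Rearranging, R2 = R1·k/(1−k) = 24.5 × 0.2156 = 5.282 Ω.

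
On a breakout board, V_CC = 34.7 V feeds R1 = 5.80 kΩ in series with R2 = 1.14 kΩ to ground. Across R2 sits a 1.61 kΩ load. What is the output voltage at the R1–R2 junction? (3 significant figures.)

V_out ≈ 3.58 V

The load sits in parallel with R2, giving an effective lower resistance R2' = R2·R_L/(R2+R_L) = 0.6674 kΩ.
Now apply the divider: V_out = 34.7 × 0.1032 = 3.581 V.
(Unloaded it would be 5.70 V; the load pulls it down.)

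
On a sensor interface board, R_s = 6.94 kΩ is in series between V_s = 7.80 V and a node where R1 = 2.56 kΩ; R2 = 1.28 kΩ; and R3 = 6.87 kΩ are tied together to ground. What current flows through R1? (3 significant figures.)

Parallel bank: R_p = 1/(1/2.56 + 1/1.28 + 1/6.87) = 0.7591 kΩ.
V_A by voltage divider: V_A = 7.80 × 0.7591/(6.94 + 0.7591) = 0.7690 V.
Branch current I = V_A/R1 = 0.7690/2.56 = 0.3004 mA.

I ≈ 0.300 mA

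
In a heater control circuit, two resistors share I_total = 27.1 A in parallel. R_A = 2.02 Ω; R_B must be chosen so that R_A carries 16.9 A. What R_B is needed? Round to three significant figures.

R_B ≈ 3.35 Ω

Two-branch current divider: I_A = I_total · R_B/(R_A + R_B).
With f = 0.6236, R_B = R_A · f/(1−f) = 2.02 × 1.657 = 3.347 Ω.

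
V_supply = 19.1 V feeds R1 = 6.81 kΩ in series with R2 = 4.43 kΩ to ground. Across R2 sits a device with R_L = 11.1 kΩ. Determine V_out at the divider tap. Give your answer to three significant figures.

V_out ≈ 6.06 V

The load sits in parallel with R2, giving an effective lower resistance R2' = R2·R_L/(R2+R_L) = 3.166 kΩ.
Then V_out = V_supply · R2'/(R1 + R2') = 19.1 × 3.166/9.976 = 6.062 V.
(Unloaded it would be 7.53 V; the load pulls it down.)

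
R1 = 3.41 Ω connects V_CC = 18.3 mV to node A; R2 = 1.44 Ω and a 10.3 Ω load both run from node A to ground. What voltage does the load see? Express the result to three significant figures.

The load sits in parallel with R2, giving an effective lower resistance R2' = R2·R_L/(R2+R_L) = 1.263 Ω.
Then V_out = V_CC · R2'/(R1 + R2') = 18.3 × 1.263/4.673 = 4.947 mV.

V_out ≈ 4.95 mV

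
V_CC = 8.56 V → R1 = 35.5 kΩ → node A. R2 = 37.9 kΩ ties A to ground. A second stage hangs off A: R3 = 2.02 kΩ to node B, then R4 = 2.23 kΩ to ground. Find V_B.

The second stage (R3 + R4 = 4.250 kΩ) loads node A in parallel with R2.
R2 ‖ (R3+R4) = 3.821 kΩ.
First divider: V_A = V_CC · 3.821/(35.5 + 3.821) = 0.8319 V.
V_B = V_A × 0.5247 = 0.4365 V.

V_B ≈ 0.437 V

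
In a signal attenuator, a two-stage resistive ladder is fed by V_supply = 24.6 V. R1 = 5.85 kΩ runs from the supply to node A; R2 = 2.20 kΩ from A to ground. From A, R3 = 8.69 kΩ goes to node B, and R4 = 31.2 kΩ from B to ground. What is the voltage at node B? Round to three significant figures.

V_B ≈ 5.06 V

Node A sees R2 in parallel with the series input of stage 2, R3 + R4 = 39.89 kΩ.
Effective lower resistance at A: R2 ‖ 39.89 = 2.085 kΩ.
First divider: V_A = V_supply · 2.085/(5.85 + 2.085) = 6.464 V.
V_B = V_A × 0.7822 = 5.056 V.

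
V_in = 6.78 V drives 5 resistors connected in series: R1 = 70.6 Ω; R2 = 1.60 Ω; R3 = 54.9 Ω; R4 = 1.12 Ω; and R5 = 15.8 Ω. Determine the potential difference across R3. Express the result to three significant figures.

V ≈ 2.58 V

Total series resistance ΣR = 70.6 + 1.60 + 54.9 + 1.12 + 15.8 = 144.0 Ω.
Voltage divider: V = V_in · (54.90 / 144.0) = 6.78 × 0.3812 = 2.585 V.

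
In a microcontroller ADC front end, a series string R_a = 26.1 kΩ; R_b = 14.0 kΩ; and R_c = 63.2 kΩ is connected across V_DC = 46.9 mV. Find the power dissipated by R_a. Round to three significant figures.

P ≈ 5.38 nW

ΣR = 103.3 kΩ → I = 46.9/103.3 = 0.4540 µA.
P(R_a) = I²·R_a = (0.4540)² × 26.1 = 5.380 nW.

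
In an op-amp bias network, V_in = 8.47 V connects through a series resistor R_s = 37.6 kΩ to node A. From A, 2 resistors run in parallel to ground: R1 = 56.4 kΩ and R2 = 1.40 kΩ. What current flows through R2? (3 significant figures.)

Combine the parallel branches: R_p = (1/56.4 + 1/1.40)⁻¹ = 1.366 kΩ.
V_A by voltage divider: V_A = 8.47 × 1.366/(37.6 + 1.366) = 0.2969 V.
Branch current I = V_A/R2 = 0.2969/1.40 = 0.2121 mA.

I ≈ 0.212 mA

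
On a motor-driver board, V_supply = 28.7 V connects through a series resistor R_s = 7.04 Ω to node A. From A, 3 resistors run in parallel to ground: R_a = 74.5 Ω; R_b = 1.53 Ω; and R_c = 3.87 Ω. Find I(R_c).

Equivalent of the parallel group: R_p = 1.081 Ω.
Node voltage V_A = V_supply · R_p/(R_s + R_p) = 28.7 × 0.1331 = 3.819 V.
I(R_c) = V_A / R_c = 3.819/3.87 = 0.9868 A.
(Check via current divider: I_total = 3.534 A; share G_k/ΣG = 0.2792 → same result.)

I ≈ 0.987 A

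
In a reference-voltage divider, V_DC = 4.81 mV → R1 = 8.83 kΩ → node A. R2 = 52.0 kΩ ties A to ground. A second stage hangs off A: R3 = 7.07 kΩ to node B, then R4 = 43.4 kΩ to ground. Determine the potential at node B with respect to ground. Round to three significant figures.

V_B ≈ 3.08 mV

Node A sees R2 in parallel with the series input of stage 2, R3 + R4 = 50.47 kΩ.
R2 ‖ (R3+R4) = 25.61 kΩ.
First divider: V_A = V_DC · 25.61/(8.83 + 25.61) = 3.577 mV.
V_B = V_A × 0.8599 = 3.076 mV.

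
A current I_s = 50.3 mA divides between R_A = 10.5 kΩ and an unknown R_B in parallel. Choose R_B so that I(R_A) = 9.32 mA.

The fraction through R_A equals R_B/(R_A+R_B).
With f = 0.1853, R_B = R_A · f/(1−f) = 10.5 × 0.2274 = 2.388 kΩ.

R_B ≈ 2.39 kΩ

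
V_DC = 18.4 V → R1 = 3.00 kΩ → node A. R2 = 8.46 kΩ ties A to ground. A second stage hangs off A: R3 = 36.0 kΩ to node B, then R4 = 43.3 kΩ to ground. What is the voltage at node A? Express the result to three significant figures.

V_A ≈ 13.2 V

The second stage (R3 + R4 = 79.30 kΩ) loads node A in parallel with R2.
R2 ‖ (R3+R4) = 7.644 kΩ.
So V_A = 18.4 × 0.7182 = 13.21 V.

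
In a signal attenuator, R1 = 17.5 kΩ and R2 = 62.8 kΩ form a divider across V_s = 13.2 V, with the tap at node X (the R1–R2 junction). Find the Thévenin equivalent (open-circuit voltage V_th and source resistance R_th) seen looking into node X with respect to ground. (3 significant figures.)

Open-circuit (no load on X): V_th = V_s · R2/(R1 + R2) = 13.2 × 62.8/(17.50 + 62.8) = 10.32 V.
Looking into X with the source shorted: R_th = R1·R2/(R1+R2) = 17.50 × 62.8/80.30 = 13.69 kΩ.

V_th ≈ 10.3 V, R_th ≈ 13.7 kΩ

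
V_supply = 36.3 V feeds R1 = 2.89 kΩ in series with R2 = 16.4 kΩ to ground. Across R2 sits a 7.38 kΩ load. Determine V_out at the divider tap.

First combine the lower leg with the load: R2 ‖ R_L = 5.090 kΩ.
Then V_out = V_supply · R2'/(R1 + R2') = 36.3 × 5.090/7.980 = 23.15 V.
(Unloaded it would be 30.9 V; the load pulls it down.)

V_out ≈ 23.2 V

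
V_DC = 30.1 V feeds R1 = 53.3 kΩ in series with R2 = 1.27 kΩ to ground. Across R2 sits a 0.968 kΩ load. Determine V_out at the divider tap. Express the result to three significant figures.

First combine the lower leg with the load: R2 ‖ R_L = 0.5493 kΩ.
Voltage divider with the loaded lower leg: V_out = 30.1 × 0.5493/(53.3 + 0.5493) = 30.1 × 0.01020 = 0.3070 V.

V_out ≈ 0.307 V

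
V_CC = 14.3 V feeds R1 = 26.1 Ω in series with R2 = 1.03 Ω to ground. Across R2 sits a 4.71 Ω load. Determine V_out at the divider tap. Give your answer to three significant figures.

R2 ‖ R_L = (1.03 × 4.71)/(1.03 + 4.71) = 0.8452 Ω.
Voltage divider with the loaded lower leg: V_out = 14.3 × 0.8452/(26.1 + 0.8452) = 14.3 × 0.03137 = 0.4485 V.

V_out ≈ 0.449 V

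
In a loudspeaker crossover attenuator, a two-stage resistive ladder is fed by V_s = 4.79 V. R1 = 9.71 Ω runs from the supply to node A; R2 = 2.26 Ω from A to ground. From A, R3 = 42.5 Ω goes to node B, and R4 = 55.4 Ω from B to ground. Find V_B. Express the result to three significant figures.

V_B ≈ 0.502 V

Node A sees R2 in parallel with the series input of stage 2, R3 + R4 = 97.90 Ω.
Effective lower resistance at A: R2 ‖ 97.90 = 2.209 Ω.
First divider: V_A = V_s · 2.209/(9.71 + 2.209) = 0.8878 V.
V_B = V_A × 0.5659 = 0.5024 V.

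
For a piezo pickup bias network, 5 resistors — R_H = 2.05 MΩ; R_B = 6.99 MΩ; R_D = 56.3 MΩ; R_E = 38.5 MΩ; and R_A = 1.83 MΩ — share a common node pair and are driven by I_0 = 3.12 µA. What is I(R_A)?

I ≈ 1.40 µA

ΣG = 1/2.05 + 1/6.99 + 1/56.3 + 1/38.5 + 1/1.83 = 1.221.
By the current-divider rule, I = I_0 · G_k/ΣG = 3.12 × 0.4475 = 1.396 µA.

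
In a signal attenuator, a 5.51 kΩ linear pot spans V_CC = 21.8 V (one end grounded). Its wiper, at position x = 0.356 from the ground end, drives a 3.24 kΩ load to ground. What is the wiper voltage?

The pot divides into 3.548 kΩ above the wiper and 1.962 kΩ below.
Lower segment in parallel with the load: 1.962 ‖ 3.24 = 1.222 kΩ.
Then V_out = V_CC · 1.222/(3.548 + 1.222) = 5.584 V.
(Unloaded: V_out = x·V_CC = 7.76 V.)

V_out ≈ 5.58 V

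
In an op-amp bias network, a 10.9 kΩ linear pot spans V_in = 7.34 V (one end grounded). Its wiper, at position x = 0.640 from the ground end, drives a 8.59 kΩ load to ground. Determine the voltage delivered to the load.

V_out ≈ 3.63 V

The pot divides into 3.924 kΩ above the wiper and 6.976 kΩ below.
Lower segment in parallel with the load: 6.976 ‖ 8.59 = 3.850 kΩ.
Loaded-divider output: V_out = 7.34 × 0.4952 = 3.635 V.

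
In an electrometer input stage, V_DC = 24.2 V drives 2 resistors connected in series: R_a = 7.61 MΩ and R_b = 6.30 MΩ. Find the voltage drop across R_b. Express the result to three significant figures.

Total series resistance ΣR = 7.61 + 6.30 = 13.91 MΩ.
By the voltage-divider rule, V = 24.2 × 6.300/13.91 = 10.96 V.

V ≈ 11.0 V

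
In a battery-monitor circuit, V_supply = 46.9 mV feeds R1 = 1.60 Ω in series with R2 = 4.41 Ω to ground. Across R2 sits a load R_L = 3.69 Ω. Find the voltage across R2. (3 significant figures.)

V_out ≈ 26.1 mV

First combine the lower leg with the load: R2 ‖ R_L = 2.009 Ω.
Voltage divider with the loaded lower leg: V_out = 46.9 × 2.009/(1.60 + 2.009) = 46.9 × 0.5567 = 26.11 mV.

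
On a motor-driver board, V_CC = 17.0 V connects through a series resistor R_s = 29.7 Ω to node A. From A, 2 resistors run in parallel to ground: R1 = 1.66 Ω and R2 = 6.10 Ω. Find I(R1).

I ≈ 0.431 A

Combine the parallel branches: R_p = (1/1.66 + 1/6.10)⁻¹ = 1.305 Ω.
Node voltage V_A = V_CC · R_p/(R_s + R_p) = 17.0 × 0.04209 = 0.7155 V.
I(R1) = V_A / R1 = 0.7155/1.66 = 0.4310 A.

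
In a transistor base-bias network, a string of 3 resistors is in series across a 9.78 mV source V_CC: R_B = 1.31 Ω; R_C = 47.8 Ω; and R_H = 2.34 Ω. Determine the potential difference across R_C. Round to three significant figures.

V ≈ 9.09 mV

Series total: ΣR = 1.31 + 47.8 + 2.34 = 51.45 Ω.
By the voltage-divider rule, V = 9.78 × 47.80/51.45 = 9.086 mV.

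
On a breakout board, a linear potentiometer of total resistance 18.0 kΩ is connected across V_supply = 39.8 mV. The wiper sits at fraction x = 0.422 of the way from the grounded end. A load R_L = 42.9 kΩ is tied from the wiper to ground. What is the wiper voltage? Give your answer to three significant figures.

Lower segment x·R_p = 7.596 kΩ; upper segment (1−x)·R_p = 10.40 kΩ.
(x·R_p) ‖ R_L = 6.453 kΩ.
Loaded-divider output: V_out = 39.8 × 0.3828 = 15.24 mV.
(Unloaded: V_out = x·V_supply = 16.8 mV.)

V_out ≈ 15.2 mV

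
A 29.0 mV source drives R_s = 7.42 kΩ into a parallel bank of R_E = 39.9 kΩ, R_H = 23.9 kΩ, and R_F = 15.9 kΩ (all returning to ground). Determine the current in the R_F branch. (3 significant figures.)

Equivalent of the parallel group: R_p = 7.704 kΩ.
V_A = 29.0 × 7.704/15.12 = 14.77 mV.
I(R_F) = V_A / R_F = 14.77/15.9 = 0.9291 µA.

I ≈ 0.929 µA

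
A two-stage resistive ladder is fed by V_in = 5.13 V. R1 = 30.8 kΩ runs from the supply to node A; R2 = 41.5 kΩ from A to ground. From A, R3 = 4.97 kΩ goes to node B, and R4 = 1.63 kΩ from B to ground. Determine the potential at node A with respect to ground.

V_A ≈ 0.800 V

Node A sees R2 in parallel with the series input of stage 2, R3 + R4 = 6.600 kΩ.
Effective lower resistance at A: R2 ‖ 6.600 = 5.694 kΩ.
So V_A = 5.13 × 0.1560 = 0.8005 V.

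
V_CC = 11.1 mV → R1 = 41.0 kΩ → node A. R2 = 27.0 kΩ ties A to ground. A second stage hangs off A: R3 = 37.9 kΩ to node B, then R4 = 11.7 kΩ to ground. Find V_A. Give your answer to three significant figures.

V_A ≈ 3.32 mV

Node A sees R2 in parallel with the series input of stage 2, R3 + R4 = 49.60 kΩ.
R2 ‖ (R3+R4) = 17.48 kΩ.
So V_A = 11.1 × 0.2989 = 3.318 mV.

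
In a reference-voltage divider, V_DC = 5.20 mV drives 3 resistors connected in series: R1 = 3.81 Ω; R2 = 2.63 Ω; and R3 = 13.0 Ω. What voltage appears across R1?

Total series resistance ΣR = 3.81 + 2.63 + 13.0 = 19.44 Ω.
Voltage divider: V = V_DC · (3.810 / 19.44) = 5.20 × 0.1960 = 1.019 mV.

V ≈ 1.02 mV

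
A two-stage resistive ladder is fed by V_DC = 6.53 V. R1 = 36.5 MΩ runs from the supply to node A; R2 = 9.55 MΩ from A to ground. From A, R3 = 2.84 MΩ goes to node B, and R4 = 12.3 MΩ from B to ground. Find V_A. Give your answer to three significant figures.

The second stage (R3 + R4 = 15.14 MΩ) loads node A in parallel with R2.
R2 ‖ (R3+R4) = 5.856 MΩ.
So V_A = 6.53 × 0.1383 = 0.9028 V.

V_A ≈ 0.903 V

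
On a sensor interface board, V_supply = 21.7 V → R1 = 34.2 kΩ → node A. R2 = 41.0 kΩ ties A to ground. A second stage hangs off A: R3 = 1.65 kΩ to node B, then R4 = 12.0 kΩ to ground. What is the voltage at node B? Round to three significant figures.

Node A sees R2 in parallel with the series input of stage 2, R3 + R4 = 13.65 kΩ.
Effective lower resistance at A: R2 ‖ 13.65 = 10.24 kΩ.
So V_A = 21.7 × 0.2304 = 5.000 V.
Stage 2 is unloaded, so V_B = V_A · R4/(R3+R4) = 5.000 × 12.0/13.65 = 4.396 V.

V_B ≈ 4.40 V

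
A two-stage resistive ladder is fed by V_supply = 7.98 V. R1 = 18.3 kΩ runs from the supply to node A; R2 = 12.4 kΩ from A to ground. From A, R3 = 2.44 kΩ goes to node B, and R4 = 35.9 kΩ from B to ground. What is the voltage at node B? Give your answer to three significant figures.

Node A sees R2 in parallel with the series input of stage 2, R3 + R4 = 38.34 kΩ.
R2 ‖ (R3+R4) = 9.370 kΩ.
V_A = 7.98 × 9.370/(18.3 + 9.370) = 2.702 V.
Stage 2 is unloaded, so V_B = V_A · R4/(R3+R4) = 2.702 × 35.9/38.34 = 2.530 V.

V_B ≈ 2.53 V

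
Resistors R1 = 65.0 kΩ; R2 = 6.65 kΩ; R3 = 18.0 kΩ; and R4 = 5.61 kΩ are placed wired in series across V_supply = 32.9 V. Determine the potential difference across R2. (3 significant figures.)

V ≈ 2.30 V

Series total: ΣR = 65.0 + 6.65 + 18.0 + 5.61 = 95.26 kΩ.
By the voltage-divider rule, V = 32.9 × 6.650/95.26 = 2.297 V.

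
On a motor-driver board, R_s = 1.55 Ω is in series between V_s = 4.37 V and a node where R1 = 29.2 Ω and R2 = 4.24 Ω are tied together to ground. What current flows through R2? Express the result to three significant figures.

Equivalent of the parallel group: R_p = 3.702 Ω.
V_A = 4.37 × 3.702/5.252 = 3.080 V.
I(R2) = V_A / R2 = 3.080/4.24 = 0.7265 A.
(Check via current divider: I_total = 0.8320 A; share G_k/ΣG = 0.8732 → same result.)

I ≈ 0.727 A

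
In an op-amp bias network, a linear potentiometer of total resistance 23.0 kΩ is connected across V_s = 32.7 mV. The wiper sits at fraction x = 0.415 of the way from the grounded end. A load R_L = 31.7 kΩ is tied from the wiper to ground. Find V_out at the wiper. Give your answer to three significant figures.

V_out ≈ 11.5 mV

Split the track: R_lower = x·R_p = 9.545 kΩ, R_upper = (1−x)·R_p = 13.45 kΩ.
Lower segment in parallel with the load: 9.545 ‖ 31.7 = 7.336 kΩ.
Loaded-divider output: V_out = 32.7 × 0.3528 = 11.54 mV.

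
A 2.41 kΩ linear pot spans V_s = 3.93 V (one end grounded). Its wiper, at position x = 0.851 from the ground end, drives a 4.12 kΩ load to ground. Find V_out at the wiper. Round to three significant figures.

Lower segment x·R_p = 2.051 kΩ; upper segment (1−x)·R_p = 0.3591 kΩ.
Lower segment in parallel with the load: 2.051 ‖ 4.12 = 1.369 kΩ.
Loaded-divider output: V_out = 3.93 × 0.7922 = 3.113 V.

V_out ≈ 3.11 V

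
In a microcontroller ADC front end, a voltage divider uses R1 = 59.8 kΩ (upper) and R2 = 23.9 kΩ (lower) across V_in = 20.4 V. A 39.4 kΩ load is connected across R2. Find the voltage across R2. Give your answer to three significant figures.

First combine the lower leg with the load: R2 ‖ R_L = 14.88 kΩ.
Now apply the divider: V_out = 20.4 × 0.1992 = 4.064 V.

V_out ≈ 4.06 V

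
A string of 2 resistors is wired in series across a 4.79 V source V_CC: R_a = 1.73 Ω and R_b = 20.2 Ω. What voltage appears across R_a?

V ≈ 0.378 V

ΣR = 1.73 + 20.2 = 21.93 Ω.
Voltage divider: V = V_CC · (1.730 / 21.93) = 4.79 × 0.07889 = 0.3779 V.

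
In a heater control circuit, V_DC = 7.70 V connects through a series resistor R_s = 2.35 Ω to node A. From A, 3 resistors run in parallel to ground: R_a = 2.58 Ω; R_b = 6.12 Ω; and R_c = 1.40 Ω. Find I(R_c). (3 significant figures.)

I ≈ 1.38 A

Parallel bank: R_p = 1/(1/2.58 + 1/6.12 + 1/1.40) = 0.7903 Ω.
V_A by voltage divider: V_A = 7.70 × 0.7903/(2.35 + 0.7903) = 1.938 V.
Branch current I = V_A/R_c = 1.938/1.40 = 1.384 A.
(Check via current divider: I_total = 2.452 A; share G_k/ΣG = 0.5645 → same result.)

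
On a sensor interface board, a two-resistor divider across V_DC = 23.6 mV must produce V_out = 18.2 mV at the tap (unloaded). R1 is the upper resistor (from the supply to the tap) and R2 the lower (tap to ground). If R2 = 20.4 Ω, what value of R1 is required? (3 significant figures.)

R1 ≈ 6.05 Ω

V_out/V_DC = R2/(R1+R2) = 0.7712.
So R1 = R2 · (V_DC/V_out − 1) = 20.4 × (23.6/18.2 − 1) = 20.4 × 0.2967 = 6.053 Ω.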